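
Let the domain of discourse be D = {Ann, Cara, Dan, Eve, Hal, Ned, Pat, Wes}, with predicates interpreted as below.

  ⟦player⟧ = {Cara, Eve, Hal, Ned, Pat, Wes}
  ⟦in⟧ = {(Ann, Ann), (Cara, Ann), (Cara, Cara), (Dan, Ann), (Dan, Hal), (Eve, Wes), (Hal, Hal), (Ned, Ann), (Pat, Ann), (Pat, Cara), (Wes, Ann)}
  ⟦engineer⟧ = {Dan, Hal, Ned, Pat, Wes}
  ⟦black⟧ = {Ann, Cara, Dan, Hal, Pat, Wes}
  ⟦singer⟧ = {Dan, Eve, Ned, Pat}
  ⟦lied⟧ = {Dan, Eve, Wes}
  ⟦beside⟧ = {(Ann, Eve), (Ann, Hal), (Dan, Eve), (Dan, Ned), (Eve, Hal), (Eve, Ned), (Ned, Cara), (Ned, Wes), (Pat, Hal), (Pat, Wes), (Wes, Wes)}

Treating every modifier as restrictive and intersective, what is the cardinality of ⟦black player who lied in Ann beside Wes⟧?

⟦who lied⟧ = ⟦lied⟧ = {Dan, Eve, Wes}
⟦in Ann⟧ = {x : ⟨x, Ann⟩ ∈ ⟦in⟧} = {Ann, Cara, Dan, Ned, Pat, Wes}
⟦beside Wes⟧ = {x : ⟨x, Wes⟩ ∈ ⟦beside⟧} = {Ned, Pat, Wes}
⟦player⟧ = {Cara, Eve, Hal, Ned, Pat, Wes}
… ∩ ⟦who lied⟧ = {Cara, Eve, Hal, Ned, Pat, Wes} ∩ {Dan, Eve, Wes} = {Eve, Wes}
… ∩ ⟦in Ann⟧ = {Eve, Wes} ∩ {Ann, Cara, Dan, Ned, Pat, Wes} = {Wes}
… ∩ ⟦beside Wes⟧ = {Wes} ∩ {Ned, Pat, Wes} = {Wes}
… ∩ ⟦black⟧ = {Wes} ∩ {Ann, Cara, Dan, Hal, Pat, Wes} = {Wes}
⟦black player who lied in Ann beside Wes⟧ = {Wes}, so the cardinality is 1.

1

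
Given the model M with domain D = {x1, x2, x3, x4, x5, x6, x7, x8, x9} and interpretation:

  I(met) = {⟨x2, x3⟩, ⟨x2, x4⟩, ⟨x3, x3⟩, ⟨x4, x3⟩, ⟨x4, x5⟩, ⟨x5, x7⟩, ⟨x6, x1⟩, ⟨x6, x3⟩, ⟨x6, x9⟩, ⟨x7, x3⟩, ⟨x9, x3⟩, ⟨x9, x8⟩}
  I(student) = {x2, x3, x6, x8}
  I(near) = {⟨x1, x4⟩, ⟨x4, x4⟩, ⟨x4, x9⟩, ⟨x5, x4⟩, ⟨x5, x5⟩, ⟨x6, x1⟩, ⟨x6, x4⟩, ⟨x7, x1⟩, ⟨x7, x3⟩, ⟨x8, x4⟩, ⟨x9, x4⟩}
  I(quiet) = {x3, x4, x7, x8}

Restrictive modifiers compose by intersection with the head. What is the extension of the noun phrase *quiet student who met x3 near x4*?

{ }

⟦who met x3⟧ = {x : ⟨x, x3⟩ ∈ ⟦met⟧} = {x2, x3, x4, x6, x7, x9}
⟦near x4⟧ = {x : ⟨x, x4⟩ ∈ ⟦near⟧} = {x1, x4, x5, x6, x8, x9}
⟦student⟧ = {x2, x3, x6, x8}
… ∩ ⟦who met x3⟧ = {x2, x3, x6, x8} ∩ {x2, x3, x4, x6, x7, x9} = {x2, x3, x6}
… ∩ ⟦near x4⟧ = {x2, x3, x6} ∩ {x1, x4, x5, x6, x8, x9} = {x6}
… ∩ ⟦quiet⟧ = {x6} ∩ {x3, x4, x7, x8} = ∅
So ⟦quiet student who met x3 near x4⟧ = { }.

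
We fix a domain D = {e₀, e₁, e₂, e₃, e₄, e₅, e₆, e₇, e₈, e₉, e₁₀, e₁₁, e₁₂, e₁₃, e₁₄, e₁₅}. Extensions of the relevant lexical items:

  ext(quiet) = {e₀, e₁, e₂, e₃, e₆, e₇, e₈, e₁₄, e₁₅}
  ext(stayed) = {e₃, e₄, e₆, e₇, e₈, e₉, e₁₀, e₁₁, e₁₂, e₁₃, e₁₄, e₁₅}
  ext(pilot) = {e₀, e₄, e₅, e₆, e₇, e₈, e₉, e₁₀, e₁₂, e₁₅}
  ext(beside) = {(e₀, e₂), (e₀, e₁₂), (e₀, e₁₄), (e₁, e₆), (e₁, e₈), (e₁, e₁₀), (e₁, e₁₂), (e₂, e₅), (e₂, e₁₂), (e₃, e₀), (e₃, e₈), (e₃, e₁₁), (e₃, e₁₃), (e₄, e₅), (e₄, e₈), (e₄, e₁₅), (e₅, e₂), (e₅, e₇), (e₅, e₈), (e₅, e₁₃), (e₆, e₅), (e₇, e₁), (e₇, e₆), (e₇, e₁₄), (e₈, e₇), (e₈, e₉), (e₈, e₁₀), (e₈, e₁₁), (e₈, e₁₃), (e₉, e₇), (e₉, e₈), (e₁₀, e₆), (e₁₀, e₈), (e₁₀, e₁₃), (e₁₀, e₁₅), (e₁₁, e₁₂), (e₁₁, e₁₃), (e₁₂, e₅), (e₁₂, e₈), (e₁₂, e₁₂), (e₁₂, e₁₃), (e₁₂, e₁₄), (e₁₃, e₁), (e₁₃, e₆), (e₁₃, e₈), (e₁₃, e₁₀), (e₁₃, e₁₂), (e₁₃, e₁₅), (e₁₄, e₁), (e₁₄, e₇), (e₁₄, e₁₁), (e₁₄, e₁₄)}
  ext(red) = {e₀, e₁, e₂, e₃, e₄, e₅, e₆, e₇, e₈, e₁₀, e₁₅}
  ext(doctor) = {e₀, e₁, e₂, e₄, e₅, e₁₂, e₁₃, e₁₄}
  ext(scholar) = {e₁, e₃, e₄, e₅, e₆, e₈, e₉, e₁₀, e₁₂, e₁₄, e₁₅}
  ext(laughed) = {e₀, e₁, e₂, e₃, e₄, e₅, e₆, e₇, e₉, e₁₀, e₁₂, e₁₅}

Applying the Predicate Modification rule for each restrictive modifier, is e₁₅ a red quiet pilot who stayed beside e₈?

⟦who stayed⟧ = ⟦stayed⟧ = {e₃, e₄, e₆, e₇, e₈, e₉, e₁₀, e₁₁, e₁₂, e₁₃, e₁₄, e₁₅}
⟦beside e₈⟧ = {x : ⟨x, e₈⟩ ∈ ⟦beside⟧} = {e₁, e₃, e₄, e₅, e₉, e₁₀, e₁₂, e₁₃}
⟦pilot⟧ = {e₀, e₄, e₅, e₆, e₇, e₈, e₉, e₁₀, e₁₂, e₁₅}
… ∩ ⟦who stayed⟧ = {e₀, e₄, e₅, e₆, e₇, e₈, e₉, e₁₀, e₁₂, e₁₅} ∩ {e₃, e₄, e₆, e₇, e₈, e₉, e₁₀, e₁₁, e₁₂, e₁₃, e₁₄, e₁₅} = {e₄, e₆, e₇, e₈, e₉, e₁₀, e₁₂, e₁₅}
… ∩ ⟦beside e₈⟧ = {e₄, e₆, e₇, e₈, e₉, e₁₀, e₁₂, e₁₅} ∩ {e₁, e₃, e₄, e₅, e₉, e₁₀, e₁₂, e₁₃} = {e₄, e₉, e₁₀, e₁₂}
… ∩ ⟦red⟧ = {e₄, e₉, e₁₀, e₁₂} ∩ {e₀, e₁, e₂, e₃, e₄, e₅, e₆, e₇, e₈, e₁₀, e₁₅} = {e₄, e₁₀}
… ∩ ⟦quiet⟧ = {e₄, e₁₀} ∩ {e₀, e₁, e₂, e₃, e₆, e₇, e₈, e₁₄, e₁₅} = ∅
⟦red quiet pilot who stayed beside e₈⟧ = ∅; e₁₅ ∉ this set.

no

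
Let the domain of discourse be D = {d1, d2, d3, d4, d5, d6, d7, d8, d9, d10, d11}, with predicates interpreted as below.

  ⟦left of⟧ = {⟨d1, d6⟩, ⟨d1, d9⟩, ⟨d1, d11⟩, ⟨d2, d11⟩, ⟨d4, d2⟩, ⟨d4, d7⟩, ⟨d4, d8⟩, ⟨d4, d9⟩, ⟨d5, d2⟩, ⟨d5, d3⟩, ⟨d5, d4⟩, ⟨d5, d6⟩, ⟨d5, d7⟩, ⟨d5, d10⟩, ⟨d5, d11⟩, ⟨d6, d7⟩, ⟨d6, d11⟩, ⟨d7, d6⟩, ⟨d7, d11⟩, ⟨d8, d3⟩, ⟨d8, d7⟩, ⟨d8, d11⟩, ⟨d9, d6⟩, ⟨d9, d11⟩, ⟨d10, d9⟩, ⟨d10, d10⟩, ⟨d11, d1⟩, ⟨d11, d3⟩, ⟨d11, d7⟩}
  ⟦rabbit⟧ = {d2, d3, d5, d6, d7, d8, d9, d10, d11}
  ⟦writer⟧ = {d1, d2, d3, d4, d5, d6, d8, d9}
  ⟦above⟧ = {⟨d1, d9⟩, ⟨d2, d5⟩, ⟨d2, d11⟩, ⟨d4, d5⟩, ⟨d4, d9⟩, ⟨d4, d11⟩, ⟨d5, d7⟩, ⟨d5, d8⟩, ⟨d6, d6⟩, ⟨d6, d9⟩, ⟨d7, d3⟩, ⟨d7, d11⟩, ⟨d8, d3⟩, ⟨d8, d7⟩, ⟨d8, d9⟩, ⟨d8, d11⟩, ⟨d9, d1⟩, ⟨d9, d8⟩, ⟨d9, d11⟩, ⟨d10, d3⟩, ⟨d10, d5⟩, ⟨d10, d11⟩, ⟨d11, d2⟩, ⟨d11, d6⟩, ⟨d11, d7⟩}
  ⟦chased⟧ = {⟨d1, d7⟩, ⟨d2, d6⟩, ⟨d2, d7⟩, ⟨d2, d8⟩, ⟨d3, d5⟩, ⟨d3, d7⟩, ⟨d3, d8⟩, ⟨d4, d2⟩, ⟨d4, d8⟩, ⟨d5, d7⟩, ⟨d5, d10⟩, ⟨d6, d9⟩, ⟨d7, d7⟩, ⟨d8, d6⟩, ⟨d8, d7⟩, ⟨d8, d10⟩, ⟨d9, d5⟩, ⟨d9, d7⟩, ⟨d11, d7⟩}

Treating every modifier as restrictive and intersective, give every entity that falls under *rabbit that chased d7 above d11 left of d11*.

⟦that chased d7⟧ = {x : ⟨x, d7⟩ ∈ ⟦chased⟧} = {d1, d2, d3, d5, d7, d8, d9, d11}
⟦above d11⟧ = {x : ⟨x, d11⟩ ∈ ⟦above⟧} = {d2, d4, d7, d8, d9, d10}
⟦left of d11⟧ = {x : ⟨x, d11⟩ ∈ ⟦left of⟧} = {d1, d2, d5, d6, d7, d8, d9}
⟦rabbit⟧ = {d2, d3, d5, d6, d7, d8, d9, d10, d11}
… ∩ ⟦that chased d7⟧ = {d2, d3, d5, d6, d7, d8, d9, d10, d11} ∩ {d1, d2, d3, d5, d7, d8, d9, d11} = {d2, d3, d5, d7, d8, d9, d11}
… ∩ ⟦above d11⟧ = {d2, d3, d5, d7, d8, d9, d11} ∩ {d2, d4, d7, d8, d9, d10} = {d2, d7, d8, d9}
… ∩ ⟦left of d11⟧ = {d2, d7, d8, d9} ∩ {d1, d2, d5, d6, d7, d8, d9} = {d2, d7, d8, d9}
So ⟦rabbit that chased d7 above d11 left of d11⟧ = {d2, d7, d8, d9}.

{d2, d7, d8, d9}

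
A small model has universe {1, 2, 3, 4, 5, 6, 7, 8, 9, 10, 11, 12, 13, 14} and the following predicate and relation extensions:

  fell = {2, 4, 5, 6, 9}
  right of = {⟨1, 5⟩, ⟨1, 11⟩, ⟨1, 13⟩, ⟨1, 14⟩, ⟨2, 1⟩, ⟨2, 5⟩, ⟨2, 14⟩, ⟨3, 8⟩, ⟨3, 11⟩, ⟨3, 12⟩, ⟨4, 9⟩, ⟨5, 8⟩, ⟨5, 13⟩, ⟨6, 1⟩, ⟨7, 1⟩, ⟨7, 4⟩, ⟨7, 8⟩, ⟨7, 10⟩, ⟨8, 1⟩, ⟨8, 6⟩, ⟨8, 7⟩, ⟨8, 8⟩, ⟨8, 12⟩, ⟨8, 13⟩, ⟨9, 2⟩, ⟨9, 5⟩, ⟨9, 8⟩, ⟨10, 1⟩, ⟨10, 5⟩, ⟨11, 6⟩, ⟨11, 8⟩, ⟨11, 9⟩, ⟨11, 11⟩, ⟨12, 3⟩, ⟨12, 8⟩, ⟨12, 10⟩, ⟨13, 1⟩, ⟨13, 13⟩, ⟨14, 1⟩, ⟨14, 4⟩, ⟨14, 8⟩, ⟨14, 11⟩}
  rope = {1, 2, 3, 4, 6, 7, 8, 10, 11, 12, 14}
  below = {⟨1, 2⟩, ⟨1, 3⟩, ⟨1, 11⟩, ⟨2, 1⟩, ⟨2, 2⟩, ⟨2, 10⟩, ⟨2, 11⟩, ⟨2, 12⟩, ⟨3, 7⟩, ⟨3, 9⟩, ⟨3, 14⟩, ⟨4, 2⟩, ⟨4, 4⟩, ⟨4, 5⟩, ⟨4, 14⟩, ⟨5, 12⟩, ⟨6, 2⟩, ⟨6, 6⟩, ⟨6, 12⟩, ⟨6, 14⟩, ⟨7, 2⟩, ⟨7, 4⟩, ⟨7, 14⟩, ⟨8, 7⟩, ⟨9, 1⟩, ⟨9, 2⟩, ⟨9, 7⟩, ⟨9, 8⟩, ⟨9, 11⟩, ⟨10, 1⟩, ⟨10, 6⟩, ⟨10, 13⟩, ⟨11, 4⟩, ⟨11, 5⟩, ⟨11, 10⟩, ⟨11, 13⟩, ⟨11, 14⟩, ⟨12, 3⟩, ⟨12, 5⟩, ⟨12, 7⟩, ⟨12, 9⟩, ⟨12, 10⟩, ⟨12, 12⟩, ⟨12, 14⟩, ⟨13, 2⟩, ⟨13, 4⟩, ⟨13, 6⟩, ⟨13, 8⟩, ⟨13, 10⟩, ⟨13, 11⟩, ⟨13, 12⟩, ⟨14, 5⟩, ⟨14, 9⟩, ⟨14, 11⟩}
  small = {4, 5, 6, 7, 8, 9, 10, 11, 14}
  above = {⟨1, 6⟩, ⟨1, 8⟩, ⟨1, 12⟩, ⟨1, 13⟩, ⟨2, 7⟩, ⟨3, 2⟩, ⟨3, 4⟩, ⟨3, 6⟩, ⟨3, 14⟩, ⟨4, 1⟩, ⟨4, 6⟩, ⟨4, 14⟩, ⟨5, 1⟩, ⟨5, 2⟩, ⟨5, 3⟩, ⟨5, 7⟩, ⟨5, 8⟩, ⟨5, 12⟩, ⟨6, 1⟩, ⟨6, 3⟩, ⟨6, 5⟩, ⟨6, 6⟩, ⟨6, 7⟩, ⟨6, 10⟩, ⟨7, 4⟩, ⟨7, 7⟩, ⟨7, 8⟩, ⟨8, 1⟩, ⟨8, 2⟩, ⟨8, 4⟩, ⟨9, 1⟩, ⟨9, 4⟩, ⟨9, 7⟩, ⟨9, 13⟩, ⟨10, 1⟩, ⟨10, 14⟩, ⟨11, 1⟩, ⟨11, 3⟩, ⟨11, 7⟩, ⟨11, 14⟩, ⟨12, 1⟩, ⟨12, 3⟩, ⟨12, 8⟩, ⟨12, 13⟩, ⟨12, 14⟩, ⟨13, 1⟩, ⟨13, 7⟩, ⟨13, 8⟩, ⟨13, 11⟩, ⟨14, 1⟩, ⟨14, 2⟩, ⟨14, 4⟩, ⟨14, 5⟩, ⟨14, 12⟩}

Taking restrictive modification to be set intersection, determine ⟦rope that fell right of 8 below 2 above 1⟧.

{}

⟦that fell⟧ = ⟦fell⟧ = {2, 4, 5, 6, 9}
⟦right of 8⟧ = {x : ⟨x, 8⟩ ∈ ⟦right of⟧} = {3, 5, 7, 8, 9, 11, 12, 14}
⟦below 2⟧ = {x : ⟨x, 2⟩ ∈ ⟦below⟧} = {1, 2, 4, 6, 7, 9, 13}
⟦above 1⟧ = {x : ⟨x, 1⟩ ∈ ⟦above⟧} = {4, 5, 6, 8, 9, 10, 11, 12, 13, 14}
⟦rope⟧ = {1, 2, 3, 4, 6, 7, 8, 10, 11, 12, 14}
… ∩ ⟦that fell⟧ = {1, 2, 3, 4, 6, 7, 8, 10, 11, 12, 14} ∩ {2, 4, 5, 6, 9} = {2, 4, 6}
… ∩ ⟦right of 8⟧ = {2, 4, 6} ∩ {3, 5, 7, 8, 9, 11, 12, 14} = ∅
… ∩ ⟦below 2⟧ = ∅ ∩ {1, 2, 4, 6, 7, 9, 13} = ∅
… ∩ ⟦above 1⟧ = ∅ ∩ {4, 5, 6, 8, 9, 10, 11, 12, 13, 14} = ∅
So ⟦rope that fell right of 8 below 2 above 1⟧ = {}.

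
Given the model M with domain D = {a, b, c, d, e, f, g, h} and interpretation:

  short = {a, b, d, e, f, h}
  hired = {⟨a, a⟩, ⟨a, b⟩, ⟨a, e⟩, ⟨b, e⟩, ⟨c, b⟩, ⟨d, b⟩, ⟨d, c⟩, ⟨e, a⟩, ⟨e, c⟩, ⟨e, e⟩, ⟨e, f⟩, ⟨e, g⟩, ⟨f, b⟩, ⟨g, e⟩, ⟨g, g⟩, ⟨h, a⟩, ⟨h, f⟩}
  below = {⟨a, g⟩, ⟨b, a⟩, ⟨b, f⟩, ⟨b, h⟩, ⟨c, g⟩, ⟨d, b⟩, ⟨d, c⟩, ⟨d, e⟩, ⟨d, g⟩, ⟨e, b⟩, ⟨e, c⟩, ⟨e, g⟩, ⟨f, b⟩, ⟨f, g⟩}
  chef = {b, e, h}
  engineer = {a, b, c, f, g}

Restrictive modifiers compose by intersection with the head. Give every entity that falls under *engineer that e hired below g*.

⟦that e hired⟧ = {x : ⟨e, x⟩ ∈ ⟦hired⟧} = {a, c, e, f, g}
⟦below g⟧ = {x : ⟨x, g⟩ ∈ ⟦below⟧} = {a, c, d, e, f}
⟦engineer⟧ = {a, b, c, f, g}
… ∩ ⟦that e hired⟧ = {a, b, c, f, g} ∩ {a, c, e, f, g} = {a, c, f, g}
… ∩ ⟦below g⟧ = {a, c, f, g} ∩ {a, c, d, e, f} = {a, c, f}
So ⟦engineer that e hired below g⟧ = {a, c, f}.

{a, c, f}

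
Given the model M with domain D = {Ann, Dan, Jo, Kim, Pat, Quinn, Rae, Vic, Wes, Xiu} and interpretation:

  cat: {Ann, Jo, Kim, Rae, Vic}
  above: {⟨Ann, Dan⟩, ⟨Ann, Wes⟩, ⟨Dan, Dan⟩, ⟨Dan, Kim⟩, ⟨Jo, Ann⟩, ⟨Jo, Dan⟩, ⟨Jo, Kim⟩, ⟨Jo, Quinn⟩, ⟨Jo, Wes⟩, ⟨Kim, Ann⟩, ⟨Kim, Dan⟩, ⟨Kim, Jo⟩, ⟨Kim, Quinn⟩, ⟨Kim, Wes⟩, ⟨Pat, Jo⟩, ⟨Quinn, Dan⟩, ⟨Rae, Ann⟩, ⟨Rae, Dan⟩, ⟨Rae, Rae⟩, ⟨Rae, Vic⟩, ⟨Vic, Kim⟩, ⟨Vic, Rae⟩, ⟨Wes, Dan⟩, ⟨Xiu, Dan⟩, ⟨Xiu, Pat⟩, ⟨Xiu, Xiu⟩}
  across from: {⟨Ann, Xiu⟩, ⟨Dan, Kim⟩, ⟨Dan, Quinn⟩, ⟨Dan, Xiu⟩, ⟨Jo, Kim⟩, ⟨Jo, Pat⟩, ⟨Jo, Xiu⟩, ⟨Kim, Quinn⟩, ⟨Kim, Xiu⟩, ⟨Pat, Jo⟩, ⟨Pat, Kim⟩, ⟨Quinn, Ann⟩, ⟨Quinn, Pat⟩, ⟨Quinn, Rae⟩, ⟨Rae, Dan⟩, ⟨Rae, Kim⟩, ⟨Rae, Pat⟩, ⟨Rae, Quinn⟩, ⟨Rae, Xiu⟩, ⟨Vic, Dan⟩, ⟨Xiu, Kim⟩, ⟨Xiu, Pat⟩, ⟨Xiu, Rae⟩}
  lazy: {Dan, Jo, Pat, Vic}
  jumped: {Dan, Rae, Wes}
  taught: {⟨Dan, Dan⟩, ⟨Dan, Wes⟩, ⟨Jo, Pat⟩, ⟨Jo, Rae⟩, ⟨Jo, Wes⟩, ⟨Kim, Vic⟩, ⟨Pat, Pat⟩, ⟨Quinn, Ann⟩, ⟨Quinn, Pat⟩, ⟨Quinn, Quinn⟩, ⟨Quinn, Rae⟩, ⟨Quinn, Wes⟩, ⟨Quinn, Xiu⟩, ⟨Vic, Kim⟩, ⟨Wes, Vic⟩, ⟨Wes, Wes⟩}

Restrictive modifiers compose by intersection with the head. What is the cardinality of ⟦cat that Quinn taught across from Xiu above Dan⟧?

⟦that Quinn taught⟧ = {x : ⟨Quinn, x⟩ ∈ ⟦taught⟧} = {Ann, Pat, Quinn, Rae, Wes, Xiu}
⟦across from Xiu⟧ = {x : ⟨x, Xiu⟩ ∈ ⟦across from⟧} = {Ann, Dan, Jo, Kim, Rae}
⟦above Dan⟧ = {x : ⟨x, Dan⟩ ∈ ⟦above⟧} = {Ann, Dan, Jo, Kim, Quinn, Rae, Wes, Xiu}
⟦cat⟧ = {Ann, Jo, Kim, Rae, Vic}
… ∩ ⟦that Quinn taught⟧ = {Ann, Jo, Kim, Rae, Vic} ∩ {Ann, Pat, Quinn, Rae, Wes, Xiu} = {Ann, Rae}
… ∩ ⟦across from Xiu⟧ = {Ann, Rae} ∩ {Ann, Dan, Jo, Kim, Rae} = {Ann, Rae}
… ∩ ⟦above Dan⟧ = {Ann, Rae} ∩ {Ann, Dan, Jo, Kim, Quinn, Rae, Wes, Xiu} = {Ann, Rae}
⟦cat that Quinn taught across from Xiu above Dan⟧ = {Ann, Rae}, so the cardinality is 2.

2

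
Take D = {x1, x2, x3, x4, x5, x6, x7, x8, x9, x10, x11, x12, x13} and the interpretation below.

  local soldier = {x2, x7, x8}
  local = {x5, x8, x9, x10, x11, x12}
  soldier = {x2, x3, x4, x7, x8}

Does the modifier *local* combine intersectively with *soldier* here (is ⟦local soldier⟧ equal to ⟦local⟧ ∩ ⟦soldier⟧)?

no

⟦local⟧ ∩ ⟦soldier⟧ = {x5, x8, x9, x10, x11, x12} ∩ {x2, x3, x4, x7, x8} = {x8}
Observed ⟦local soldier⟧ = {x2, x7, x8}.
These differ, so the modifier is not intersective in this model.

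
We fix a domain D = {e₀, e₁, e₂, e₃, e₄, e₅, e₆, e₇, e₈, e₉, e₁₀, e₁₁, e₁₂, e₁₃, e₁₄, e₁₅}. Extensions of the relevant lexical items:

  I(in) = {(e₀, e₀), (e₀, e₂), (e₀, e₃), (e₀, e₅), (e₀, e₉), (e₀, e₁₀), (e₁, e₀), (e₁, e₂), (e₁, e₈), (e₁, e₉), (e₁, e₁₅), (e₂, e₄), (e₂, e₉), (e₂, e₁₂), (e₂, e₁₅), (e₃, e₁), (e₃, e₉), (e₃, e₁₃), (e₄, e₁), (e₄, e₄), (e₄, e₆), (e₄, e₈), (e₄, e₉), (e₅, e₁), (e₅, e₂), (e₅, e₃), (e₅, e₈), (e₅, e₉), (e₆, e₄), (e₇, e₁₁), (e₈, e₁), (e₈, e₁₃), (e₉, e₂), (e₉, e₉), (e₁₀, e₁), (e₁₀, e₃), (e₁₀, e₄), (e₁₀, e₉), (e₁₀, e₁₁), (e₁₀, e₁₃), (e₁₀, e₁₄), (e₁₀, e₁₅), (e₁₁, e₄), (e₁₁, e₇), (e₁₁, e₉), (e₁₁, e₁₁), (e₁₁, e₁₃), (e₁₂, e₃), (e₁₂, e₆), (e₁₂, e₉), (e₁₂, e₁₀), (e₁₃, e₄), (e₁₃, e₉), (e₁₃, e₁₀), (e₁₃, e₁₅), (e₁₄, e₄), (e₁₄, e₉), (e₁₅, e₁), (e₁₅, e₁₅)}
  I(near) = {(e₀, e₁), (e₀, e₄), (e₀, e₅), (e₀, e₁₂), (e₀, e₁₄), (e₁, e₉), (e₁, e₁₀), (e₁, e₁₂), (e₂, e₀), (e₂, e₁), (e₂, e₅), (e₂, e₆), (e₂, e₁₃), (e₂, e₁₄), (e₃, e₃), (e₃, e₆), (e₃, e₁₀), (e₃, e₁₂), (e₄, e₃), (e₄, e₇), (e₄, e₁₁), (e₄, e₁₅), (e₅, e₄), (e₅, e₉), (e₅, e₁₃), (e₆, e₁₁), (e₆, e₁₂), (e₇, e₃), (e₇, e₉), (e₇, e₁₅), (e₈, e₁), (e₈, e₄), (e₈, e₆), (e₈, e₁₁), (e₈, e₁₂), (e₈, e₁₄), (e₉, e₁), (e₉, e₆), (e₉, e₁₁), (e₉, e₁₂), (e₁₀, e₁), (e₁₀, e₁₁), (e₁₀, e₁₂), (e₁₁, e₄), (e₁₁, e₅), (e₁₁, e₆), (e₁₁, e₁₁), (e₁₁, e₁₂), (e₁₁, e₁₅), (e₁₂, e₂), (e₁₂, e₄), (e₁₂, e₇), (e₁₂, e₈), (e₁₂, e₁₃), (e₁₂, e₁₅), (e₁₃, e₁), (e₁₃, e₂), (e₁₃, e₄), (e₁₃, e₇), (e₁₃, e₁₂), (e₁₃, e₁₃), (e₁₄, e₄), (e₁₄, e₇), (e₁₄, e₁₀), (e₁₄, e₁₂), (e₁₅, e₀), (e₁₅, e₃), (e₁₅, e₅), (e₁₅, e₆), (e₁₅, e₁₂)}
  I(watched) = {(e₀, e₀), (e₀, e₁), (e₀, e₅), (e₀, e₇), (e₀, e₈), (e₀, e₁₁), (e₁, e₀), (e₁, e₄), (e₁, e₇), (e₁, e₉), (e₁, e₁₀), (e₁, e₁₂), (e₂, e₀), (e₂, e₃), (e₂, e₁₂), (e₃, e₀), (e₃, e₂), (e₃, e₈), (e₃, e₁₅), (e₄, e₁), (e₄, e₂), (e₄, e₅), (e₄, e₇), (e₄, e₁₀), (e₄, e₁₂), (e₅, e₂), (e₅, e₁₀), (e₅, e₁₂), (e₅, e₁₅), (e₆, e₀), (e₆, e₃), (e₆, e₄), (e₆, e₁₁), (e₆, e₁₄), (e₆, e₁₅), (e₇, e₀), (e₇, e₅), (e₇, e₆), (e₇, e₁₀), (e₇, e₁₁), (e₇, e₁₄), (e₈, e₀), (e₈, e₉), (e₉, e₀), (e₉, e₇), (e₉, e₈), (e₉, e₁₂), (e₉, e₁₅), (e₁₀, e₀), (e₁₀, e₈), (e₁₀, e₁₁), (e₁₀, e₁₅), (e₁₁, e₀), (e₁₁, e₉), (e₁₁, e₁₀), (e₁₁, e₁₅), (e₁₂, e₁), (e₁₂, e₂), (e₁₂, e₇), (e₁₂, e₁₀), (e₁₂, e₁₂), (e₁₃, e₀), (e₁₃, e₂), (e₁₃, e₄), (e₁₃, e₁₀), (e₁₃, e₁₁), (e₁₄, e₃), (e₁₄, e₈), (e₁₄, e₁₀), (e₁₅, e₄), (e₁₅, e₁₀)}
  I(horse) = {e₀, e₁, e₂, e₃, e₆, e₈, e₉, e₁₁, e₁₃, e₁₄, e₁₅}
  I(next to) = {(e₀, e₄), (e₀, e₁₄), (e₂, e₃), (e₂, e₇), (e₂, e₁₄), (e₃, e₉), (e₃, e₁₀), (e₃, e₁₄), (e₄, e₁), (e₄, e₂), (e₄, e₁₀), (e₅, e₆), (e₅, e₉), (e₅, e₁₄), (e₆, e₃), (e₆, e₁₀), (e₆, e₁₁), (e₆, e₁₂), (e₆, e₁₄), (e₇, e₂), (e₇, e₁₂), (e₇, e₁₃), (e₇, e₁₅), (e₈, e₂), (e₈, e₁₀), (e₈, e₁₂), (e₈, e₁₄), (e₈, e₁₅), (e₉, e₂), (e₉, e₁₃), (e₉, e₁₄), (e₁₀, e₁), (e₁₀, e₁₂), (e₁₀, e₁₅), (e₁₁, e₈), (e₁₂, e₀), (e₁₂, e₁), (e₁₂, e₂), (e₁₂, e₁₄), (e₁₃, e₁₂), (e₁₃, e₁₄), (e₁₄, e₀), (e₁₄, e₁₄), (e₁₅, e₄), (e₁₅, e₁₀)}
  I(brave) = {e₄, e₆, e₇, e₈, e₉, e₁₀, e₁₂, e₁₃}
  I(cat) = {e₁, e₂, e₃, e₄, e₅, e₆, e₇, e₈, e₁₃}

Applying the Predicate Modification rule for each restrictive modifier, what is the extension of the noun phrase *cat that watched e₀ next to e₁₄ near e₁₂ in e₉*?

⟦that watched e₀⟧ = {x : ⟨x, e₀⟩ ∈ ⟦watched⟧} = {e₀, e₁, e₂, e₃, e₆, e₇, e₈, e₉, e₁₀, e₁₁, e₁₃}
⟦next to e₁₄⟧ = {x : ⟨x, e₁₄⟩ ∈ ⟦next to⟧} = {e₀, e₂, e₃, e₅, e₆, e₈, e₉, e₁₂, e₁₃, e₁₄}
⟦near e₁₂⟧ = {x : ⟨x, e₁₂⟩ ∈ ⟦near⟧} = {e₀, e₁, e₃, e₆, e₈, e₉, e₁₀, e₁₁, e₁₃, e₁₄, e₁₅}
⟦in e₉⟧ = {x : ⟨x, e₉⟩ ∈ ⟦in⟧} = {e₀, e₁, e₂, e₃, e₄, e₅, e₉, e₁₀, e₁₁, e₁₂, e₁₃, e₁₄}
⟦cat⟧ = {e₁, e₂, e₃, e₄, e₅, e₆, e₇, e₈, e₁₃}
… ∩ ⟦that watched e₀⟧ = {e₁, e₂, e₃, e₄, e₅, e₆, e₇, e₈, e₁₃} ∩ {e₀, e₁, e₂, e₃, e₆, e₇, e₈, e₉, e₁₀, e₁₁, e₁₃} = {e₁, e₂, e₃, e₆, e₇, e₈, e₁₃}
… ∩ ⟦next to e₁₄⟧ = {e₁, e₂, e₃, e₆, e₇, e₈, e₁₃} ∩ {e₀, e₂, e₃, e₅, e₆, e₈, e₉, e₁₂, e₁₃, e₁₄} = {e₂, e₃, e₆, e₈, e₁₃}
… ∩ ⟦near e₁₂⟧ = {e₂, e₃, e₆, e₈, e₁₃} ∩ {e₀, e₁, e₃, e₆, e₈, e₉, e₁₀, e₁₁, e₁₃, e₁₄, e₁₅} = {e₃, e₆, e₈, e₁₃}
… ∩ ⟦in e₉⟧ = {e₃, e₆, e₈, e₁₃} ∩ {e₀, e₁, e₂, e₃, e₄, e₅, e₉, e₁₀, e₁₁, e₁₂, e₁₃, e₁₄} = {e₃, e₁₃}
So ⟦cat that watched e₀ next to e₁₄ near e₁₂ in e₉⟧ = {e₃, e₁₃}.

{e₃, e₁₃}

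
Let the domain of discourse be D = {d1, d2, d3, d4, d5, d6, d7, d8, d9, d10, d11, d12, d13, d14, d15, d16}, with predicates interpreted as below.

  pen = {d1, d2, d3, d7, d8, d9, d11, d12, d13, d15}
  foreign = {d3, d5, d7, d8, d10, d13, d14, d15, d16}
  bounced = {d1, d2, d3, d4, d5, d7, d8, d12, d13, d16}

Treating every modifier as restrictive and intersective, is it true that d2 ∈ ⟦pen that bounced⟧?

⟦that bounced⟧ = ⟦bounced⟧ = {d1, d2, d3, d4, d5, d7, d8, d12, d13, d16}
⟦pen⟧ = {d1, d2, d3, d7, d8, d9, d11, d12, d13, d15}
… ∩ ⟦that bounced⟧ = {d1, d2, d3, d7, d8, d9, d11, d12, d13, d15} ∩ {d1, d2, d3, d4, d5, d7, d8, d12, d13, d16} = {d1, d2, d3, d7, d8, d12, d13}
⟦pen that bounced⟧ = {d1, d2, d3, d7, d8, d12, d13}; d2 ∈ this set.

yes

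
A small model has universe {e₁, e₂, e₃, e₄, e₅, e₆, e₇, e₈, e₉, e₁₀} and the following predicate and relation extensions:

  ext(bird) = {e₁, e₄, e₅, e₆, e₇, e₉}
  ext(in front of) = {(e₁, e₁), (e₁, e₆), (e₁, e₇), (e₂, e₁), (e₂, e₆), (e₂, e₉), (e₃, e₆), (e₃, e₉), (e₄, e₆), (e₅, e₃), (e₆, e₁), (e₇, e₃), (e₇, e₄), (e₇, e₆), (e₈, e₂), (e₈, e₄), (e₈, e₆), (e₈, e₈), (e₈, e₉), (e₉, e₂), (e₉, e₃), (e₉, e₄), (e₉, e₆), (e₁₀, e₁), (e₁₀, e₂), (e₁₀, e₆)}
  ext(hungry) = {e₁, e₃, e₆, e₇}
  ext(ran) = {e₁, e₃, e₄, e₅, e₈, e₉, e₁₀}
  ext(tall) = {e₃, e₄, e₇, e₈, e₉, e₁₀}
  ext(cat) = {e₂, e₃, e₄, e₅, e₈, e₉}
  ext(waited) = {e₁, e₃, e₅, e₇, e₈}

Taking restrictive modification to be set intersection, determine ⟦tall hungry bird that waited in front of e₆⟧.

{e₇}

⟦that waited⟧ = ⟦waited⟧ = {e₁, e₃, e₅, e₇, e₈}
⟦in front of e₆⟧ = {x : ⟨x, e₆⟩ ∈ ⟦in front of⟧} = {e₁, e₂, e₃, e₄, e₇, e₈, e₉, e₁₀}
⟦bird⟧ = {e₁, e₄, e₅, e₆, e₇, e₉}
… ∩ ⟦that waited⟧ = {e₁, e₄, e₅, e₆, e₇, e₉} ∩ {e₁, e₃, e₅, e₇, e₈} = {e₁, e₅, e₇}
… ∩ ⟦in front of e₆⟧ = {e₁, e₅, e₇} ∩ {e₁, e₂, e₃, e₄, e₇, e₈, e₉, e₁₀} = {e₁, e₇}
… ∩ ⟦tall⟧ = {e₁, e₇} ∩ {e₃, e₄, e₇, e₈, e₉, e₁₀} = {e₇}
… ∩ ⟦hungry⟧ = {e₇} ∩ {e₁, e₃, e₆, e₇} = {e₇}
So ⟦tall hungry bird that waited in front of e₆⟧ = {e₇}.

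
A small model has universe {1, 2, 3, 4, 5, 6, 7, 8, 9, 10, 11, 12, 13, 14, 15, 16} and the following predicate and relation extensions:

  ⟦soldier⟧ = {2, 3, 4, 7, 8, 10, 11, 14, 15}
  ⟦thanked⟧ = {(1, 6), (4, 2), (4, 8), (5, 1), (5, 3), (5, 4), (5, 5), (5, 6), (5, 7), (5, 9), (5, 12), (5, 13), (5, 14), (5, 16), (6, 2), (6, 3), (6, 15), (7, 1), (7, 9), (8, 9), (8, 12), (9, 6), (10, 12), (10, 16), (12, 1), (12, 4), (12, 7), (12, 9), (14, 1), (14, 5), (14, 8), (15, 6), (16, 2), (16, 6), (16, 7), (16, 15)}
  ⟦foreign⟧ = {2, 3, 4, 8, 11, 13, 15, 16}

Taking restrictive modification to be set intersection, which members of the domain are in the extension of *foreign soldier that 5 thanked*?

{3, 4}

⟦that 5 thanked⟧ = {x : ⟨5, x⟩ ∈ ⟦thanked⟧} = {1, 3, 4, 5, 6, 7, 9, 12, 13, 14, 16}
⟦soldier⟧ = {2, 3, 4, 7, 8, 10, 11, 14, 15}
… ∩ ⟦that 5 thanked⟧ = {2, 3, 4, 7, 8, 10, 11, 14, 15} ∩ {1, 3, 4, 5, 6, 7, 9, 12, 13, 14, 16} = {3, 4, 7, 14}
… ∩ ⟦foreign⟧ = {3, 4, 7, 14} ∩ {2, 3, 4, 8, 11, 13, 15, 16} = {3, 4}
So ⟦foreign soldier that 5 thanked⟧ = {3, 4}.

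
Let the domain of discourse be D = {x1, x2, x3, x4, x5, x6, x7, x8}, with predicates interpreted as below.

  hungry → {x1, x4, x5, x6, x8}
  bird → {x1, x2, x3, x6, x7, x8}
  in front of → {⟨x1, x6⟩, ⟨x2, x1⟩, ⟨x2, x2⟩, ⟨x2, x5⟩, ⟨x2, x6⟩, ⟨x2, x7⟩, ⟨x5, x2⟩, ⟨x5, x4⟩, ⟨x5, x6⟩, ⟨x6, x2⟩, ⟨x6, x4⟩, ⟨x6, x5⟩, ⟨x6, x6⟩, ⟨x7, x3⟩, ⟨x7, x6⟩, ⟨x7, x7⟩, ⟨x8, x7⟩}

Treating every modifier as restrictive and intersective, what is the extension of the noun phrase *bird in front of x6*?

{x1, x2, x6, x7}

⟦in front of x6⟧ = {x : ⟨x, x6⟩ ∈ ⟦in front of⟧} = {x1, x2, x5, x6, x7}
⟦bird⟧ = {x1, x2, x3, x6, x7, x8}
… ∩ ⟦in front of x6⟧ = {x1, x2, x3, x6, x7, x8} ∩ {x1, x2, x5, x6, x7} = {x1, x2, x6, x7}
So ⟦bird in front of x6⟧ = {x1, x2, x6, x7}.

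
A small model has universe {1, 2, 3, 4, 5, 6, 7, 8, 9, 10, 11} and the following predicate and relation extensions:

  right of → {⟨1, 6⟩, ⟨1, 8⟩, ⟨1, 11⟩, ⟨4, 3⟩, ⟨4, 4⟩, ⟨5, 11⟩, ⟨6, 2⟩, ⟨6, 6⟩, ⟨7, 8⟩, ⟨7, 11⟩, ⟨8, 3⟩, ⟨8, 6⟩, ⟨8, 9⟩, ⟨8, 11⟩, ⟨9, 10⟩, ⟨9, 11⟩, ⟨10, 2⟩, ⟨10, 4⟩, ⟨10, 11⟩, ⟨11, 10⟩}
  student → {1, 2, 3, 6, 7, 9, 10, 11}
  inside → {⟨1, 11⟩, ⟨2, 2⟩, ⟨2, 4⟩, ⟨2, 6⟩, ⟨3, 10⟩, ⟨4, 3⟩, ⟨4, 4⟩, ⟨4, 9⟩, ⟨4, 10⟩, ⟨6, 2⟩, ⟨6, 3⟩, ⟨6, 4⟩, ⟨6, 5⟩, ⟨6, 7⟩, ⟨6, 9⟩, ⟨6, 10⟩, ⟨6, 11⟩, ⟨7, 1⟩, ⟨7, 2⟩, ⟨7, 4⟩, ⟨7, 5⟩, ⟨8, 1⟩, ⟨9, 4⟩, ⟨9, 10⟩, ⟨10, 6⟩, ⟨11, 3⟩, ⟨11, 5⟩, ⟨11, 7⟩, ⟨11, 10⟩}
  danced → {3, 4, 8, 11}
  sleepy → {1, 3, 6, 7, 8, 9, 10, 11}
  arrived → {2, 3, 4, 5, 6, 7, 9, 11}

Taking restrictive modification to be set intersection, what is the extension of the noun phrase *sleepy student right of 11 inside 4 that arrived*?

{7, 9}

⟦right of 11⟧ = {x : ⟨x, 11⟩ ∈ ⟦right of⟧} = {1, 5, 7, 8, 9, 10}
⟦inside 4⟧ = {x : ⟨x, 4⟩ ∈ ⟦inside⟧} = {2, 4, 6, 7, 9}
⟦that arrived⟧ = ⟦arrived⟧ = {2, 3, 4, 5, 6, 7, 9, 11}
⟦student⟧ = {1, 2, 3, 6, 7, 9, 10, 11}
… ∩ ⟦right of 11⟧ = {1, 2, 3, 6, 7, 9, 10, 11} ∩ {1, 5, 7, 8, 9, 10} = {1, 7, 9, 10}
… ∩ ⟦inside 4⟧ = {1, 7, 9, 10} ∩ {2, 4, 6, 7, 9} = {7, 9}
… ∩ ⟦that arrived⟧ = {7, 9} ∩ {2, 3, 4, 5, 6, 7, 9, 11} = {7, 9}
… ∩ ⟦sleepy⟧ = {7, 9} ∩ {1, 3, 6, 7, 8, 9, 10, 11} = {7, 9}
So ⟦sleepy student right of 11 inside 4 that arrived⟧ = {7, 9}.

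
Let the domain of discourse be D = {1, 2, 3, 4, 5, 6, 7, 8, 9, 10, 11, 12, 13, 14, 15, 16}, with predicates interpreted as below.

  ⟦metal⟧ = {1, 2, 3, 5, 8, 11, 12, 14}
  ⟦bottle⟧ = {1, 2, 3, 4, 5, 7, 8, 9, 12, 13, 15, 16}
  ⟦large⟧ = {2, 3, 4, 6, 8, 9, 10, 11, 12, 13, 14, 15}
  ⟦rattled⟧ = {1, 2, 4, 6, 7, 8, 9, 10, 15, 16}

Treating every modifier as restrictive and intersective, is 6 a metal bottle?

no

⟦bottle⟧ = {1, 2, 3, 4, 5, 7, 8, 9, 12, 13, 15, 16}
… ∩ ⟦metal⟧ = {1, 2, 3, 4, 5, 7, 8, 9, 12, 13, 15, 16} ∩ {1, 2, 3, 5, 8, 11, 12, 14} = {1, 2, 3, 5, 8, 12}
⟦metal bottle⟧ = {1, 2, 3, 5, 8, 12}; 6 ∉ this set.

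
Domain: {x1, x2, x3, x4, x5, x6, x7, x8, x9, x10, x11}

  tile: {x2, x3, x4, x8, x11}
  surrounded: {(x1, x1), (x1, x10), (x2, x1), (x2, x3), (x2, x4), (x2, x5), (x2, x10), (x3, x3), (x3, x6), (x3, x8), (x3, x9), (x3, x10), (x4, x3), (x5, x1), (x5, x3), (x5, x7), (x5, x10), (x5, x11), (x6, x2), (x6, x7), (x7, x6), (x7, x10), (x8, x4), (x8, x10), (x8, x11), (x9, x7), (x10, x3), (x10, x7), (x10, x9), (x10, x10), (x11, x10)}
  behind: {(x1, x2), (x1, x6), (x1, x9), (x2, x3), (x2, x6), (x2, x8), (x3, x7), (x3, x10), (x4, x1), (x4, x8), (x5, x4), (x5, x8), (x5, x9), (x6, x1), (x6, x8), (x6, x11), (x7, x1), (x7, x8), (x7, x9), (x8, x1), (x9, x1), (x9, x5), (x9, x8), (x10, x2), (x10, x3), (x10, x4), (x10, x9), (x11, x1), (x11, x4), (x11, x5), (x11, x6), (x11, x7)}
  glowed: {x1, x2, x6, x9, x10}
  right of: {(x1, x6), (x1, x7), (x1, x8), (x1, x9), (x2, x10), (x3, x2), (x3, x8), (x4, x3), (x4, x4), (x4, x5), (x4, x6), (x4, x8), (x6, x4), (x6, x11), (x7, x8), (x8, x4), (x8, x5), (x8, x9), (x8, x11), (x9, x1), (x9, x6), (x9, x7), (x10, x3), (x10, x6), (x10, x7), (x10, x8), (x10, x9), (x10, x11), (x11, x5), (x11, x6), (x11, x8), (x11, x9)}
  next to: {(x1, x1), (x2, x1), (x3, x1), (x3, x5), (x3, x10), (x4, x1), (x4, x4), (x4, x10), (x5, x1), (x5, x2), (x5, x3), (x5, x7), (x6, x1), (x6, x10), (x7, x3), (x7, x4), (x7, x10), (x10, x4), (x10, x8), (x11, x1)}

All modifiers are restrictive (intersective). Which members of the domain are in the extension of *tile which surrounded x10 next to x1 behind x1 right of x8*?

{x11}

⟦which surrounded x10⟧ = {x : ⟨x, x10⟩ ∈ ⟦surrounded⟧} = {x1, x2, x3, x5, x7, x8, x10, x11}
⟦next to x1⟧ = {x : ⟨x, x1⟩ ∈ ⟦next to⟧} = {x1, x2, x3, x4, x5, x6, x11}
⟦behind x1⟧ = {x : ⟨x, x1⟩ ∈ ⟦behind⟧} = {x4, x6, x7, x8, x9, x11}
⟦right of x8⟧ = {x : ⟨x, x8⟩ ∈ ⟦right of⟧} = {x1, x3, x4, x7, x10, x11}
⟦tile⟧ = {x2, x3, x4, x8, x11}
… ∩ ⟦which surrounded x10⟧ = {x2, x3, x4, x8, x11} ∩ {x1, x2, x3, x5, x7, x8, x10, x11} = {x2, x3, x8, x11}
… ∩ ⟦next to x1⟧ = {x2, x3, x8, x11} ∩ {x1, x2, x3, x4, x5, x6, x11} = {x2, x3, x11}
… ∩ ⟦behind x1⟧ = {x2, x3, x11} ∩ {x4, x6, x7, x8, x9, x11} = {x11}
… ∩ ⟦right of x8⟧ = {x11} ∩ {x1, x3, x4, x7, x10, x11} = {x11}
So ⟦tile which surrounded x10 next to x1 behind x1 right of x8⟧ = {x11}.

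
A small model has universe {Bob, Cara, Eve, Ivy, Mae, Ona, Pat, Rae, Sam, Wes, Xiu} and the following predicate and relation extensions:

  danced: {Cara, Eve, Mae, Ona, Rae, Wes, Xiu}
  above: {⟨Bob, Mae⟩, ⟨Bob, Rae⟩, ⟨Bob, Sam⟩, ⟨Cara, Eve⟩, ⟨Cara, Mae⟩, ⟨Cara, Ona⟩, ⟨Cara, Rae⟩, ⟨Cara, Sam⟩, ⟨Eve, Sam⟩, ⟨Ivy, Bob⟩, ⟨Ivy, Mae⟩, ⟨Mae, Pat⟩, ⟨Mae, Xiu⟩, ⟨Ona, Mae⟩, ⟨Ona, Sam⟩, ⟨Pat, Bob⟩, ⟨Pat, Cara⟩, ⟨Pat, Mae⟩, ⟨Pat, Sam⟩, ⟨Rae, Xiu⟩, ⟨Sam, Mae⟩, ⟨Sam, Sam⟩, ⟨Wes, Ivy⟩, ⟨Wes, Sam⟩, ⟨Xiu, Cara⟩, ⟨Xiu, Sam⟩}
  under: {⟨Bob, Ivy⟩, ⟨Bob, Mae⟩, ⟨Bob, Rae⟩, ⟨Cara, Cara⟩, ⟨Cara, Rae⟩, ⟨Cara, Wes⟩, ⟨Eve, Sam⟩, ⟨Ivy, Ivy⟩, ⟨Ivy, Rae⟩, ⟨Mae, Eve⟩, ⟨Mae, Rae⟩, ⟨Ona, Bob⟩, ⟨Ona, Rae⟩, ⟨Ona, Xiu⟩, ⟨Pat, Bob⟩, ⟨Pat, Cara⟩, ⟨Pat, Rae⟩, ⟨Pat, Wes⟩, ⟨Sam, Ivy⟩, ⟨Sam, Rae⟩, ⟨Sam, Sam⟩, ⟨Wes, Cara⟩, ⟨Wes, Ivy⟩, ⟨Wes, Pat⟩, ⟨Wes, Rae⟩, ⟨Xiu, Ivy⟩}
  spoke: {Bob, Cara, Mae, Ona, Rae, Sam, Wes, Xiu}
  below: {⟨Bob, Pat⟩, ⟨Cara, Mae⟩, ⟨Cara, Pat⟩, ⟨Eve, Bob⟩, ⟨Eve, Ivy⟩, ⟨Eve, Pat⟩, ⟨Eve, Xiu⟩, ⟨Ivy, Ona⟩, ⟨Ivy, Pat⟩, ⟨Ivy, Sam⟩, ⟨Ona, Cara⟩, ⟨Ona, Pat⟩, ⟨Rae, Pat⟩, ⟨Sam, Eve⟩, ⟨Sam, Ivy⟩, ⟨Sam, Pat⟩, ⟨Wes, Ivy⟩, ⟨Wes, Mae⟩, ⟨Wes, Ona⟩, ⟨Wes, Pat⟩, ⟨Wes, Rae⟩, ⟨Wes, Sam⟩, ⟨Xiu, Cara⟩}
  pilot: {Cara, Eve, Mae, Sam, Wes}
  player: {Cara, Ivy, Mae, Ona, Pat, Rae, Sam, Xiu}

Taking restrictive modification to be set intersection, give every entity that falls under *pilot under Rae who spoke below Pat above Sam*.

{Cara, Sam, Wes}

⟦under Rae⟧ = {x : ⟨x, Rae⟩ ∈ ⟦under⟧} = {Bob, Cara, Ivy, Mae, Ona, Pat, Sam, Wes}
⟦who spoke⟧ = ⟦spoke⟧ = {Bob, Cara, Mae, Ona, Rae, Sam, Wes, Xiu}
⟦below Pat⟧ = {x : ⟨x, Pat⟩ ∈ ⟦below⟧} = {Bob, Cara, Eve, Ivy, Ona, Rae, Sam, Wes}
⟦above Sam⟧ = {x : ⟨x, Sam⟩ ∈ ⟦above⟧} = {Bob, Cara, Eve, Ona, Pat, Sam, Wes, Xiu}
⟦pilot⟧ = {Cara, Eve, Mae, Sam, Wes}
… ∩ ⟦under Rae⟧ = {Cara, Eve, Mae, Sam, Wes} ∩ {Bob, Cara, Ivy, Mae, Ona, Pat, Sam, Wes} = {Cara, Mae, Sam, Wes}
… ∩ ⟦who spoke⟧ = {Cara, Mae, Sam, Wes} ∩ {Bob, Cara, Mae, Ona, Rae, Sam, Wes, Xiu} = {Cara, Mae, Sam, Wes}
… ∩ ⟦below Pat⟧ = {Cara, Mae, Sam, Wes} ∩ {Bob, Cara, Eve, Ivy, Ona, Rae, Sam, Wes} = {Cara, Sam, Wes}
… ∩ ⟦above Sam⟧ = {Cara, Sam, Wes} ∩ {Bob, Cara, Eve, Ona, Pat, Sam, Wes, Xiu} = {Cara, Sam, Wes}
So ⟦pilot under Rae who spoke below Pat above Sam⟧ = {Cara, Sam, Wes}.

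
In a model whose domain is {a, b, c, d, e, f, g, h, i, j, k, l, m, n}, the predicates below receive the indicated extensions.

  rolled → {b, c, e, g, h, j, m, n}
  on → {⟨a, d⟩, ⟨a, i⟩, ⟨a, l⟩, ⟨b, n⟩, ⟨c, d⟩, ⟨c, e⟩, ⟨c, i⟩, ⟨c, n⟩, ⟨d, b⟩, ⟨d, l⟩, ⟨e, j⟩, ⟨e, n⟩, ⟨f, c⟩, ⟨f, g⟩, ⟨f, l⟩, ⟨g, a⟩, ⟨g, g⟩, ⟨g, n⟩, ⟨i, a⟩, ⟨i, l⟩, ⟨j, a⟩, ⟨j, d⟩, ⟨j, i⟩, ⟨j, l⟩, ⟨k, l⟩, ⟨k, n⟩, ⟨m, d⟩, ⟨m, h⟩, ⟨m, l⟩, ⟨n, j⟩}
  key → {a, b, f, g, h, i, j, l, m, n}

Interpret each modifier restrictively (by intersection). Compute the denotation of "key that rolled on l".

⟦that rolled⟧ = ⟦rolled⟧ = {b, c, e, g, h, j, m, n}
⟦on l⟧ = {x : ⟨x, l⟩ ∈ ⟦on⟧} = {a, d, f, i, j, k, m}
⟦key⟧ = {a, b, f, g, h, i, j, l, m, n}
… ∩ ⟦that rolled⟧ = {a, b, f, g, h, i, j, l, m, n} ∩ {b, c, e, g, h, j, m, n} = {b, g, h, j, m, n}
… ∩ ⟦on l⟧ = {b, g, h, j, m, n} ∩ {a, d, f, i, j, k, m} = {j, m}
So ⟦key that rolled on l⟧ = {j, m}.

{j, m}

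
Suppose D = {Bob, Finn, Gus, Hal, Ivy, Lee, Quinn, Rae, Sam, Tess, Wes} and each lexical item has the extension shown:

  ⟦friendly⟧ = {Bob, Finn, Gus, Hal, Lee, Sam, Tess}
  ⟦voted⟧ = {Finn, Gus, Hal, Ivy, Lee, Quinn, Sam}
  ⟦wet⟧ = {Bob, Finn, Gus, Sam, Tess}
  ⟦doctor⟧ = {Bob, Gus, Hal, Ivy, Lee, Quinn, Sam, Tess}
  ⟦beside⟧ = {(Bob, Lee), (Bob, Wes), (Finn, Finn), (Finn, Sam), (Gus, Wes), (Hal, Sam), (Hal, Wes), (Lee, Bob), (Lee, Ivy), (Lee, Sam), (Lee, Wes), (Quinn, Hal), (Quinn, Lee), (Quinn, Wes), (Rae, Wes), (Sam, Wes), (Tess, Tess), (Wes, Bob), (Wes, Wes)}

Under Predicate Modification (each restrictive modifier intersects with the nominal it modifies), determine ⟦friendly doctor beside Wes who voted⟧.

⟦beside Wes⟧ = {x : ⟨x, Wes⟩ ∈ ⟦beside⟧} = {Bob, Gus, Hal, Lee, Quinn, Rae, Sam, Wes}
⟦who voted⟧ = ⟦voted⟧ = {Finn, Gus, Hal, Ivy, Lee, Quinn, Sam}
⟦doctor⟧ = {Bob, Gus, Hal, Ivy, Lee, Quinn, Sam, Tess}
… ∩ ⟦beside Wes⟧ = {Bob, Gus, Hal, Ivy, Lee, Quinn, Sam, Tess} ∩ {Bob, Gus, Hal, Lee, Quinn, Rae, Sam, Wes} = {Bob, Gus, Hal, Lee, Quinn, Sam}
… ∩ ⟦who voted⟧ = {Bob, Gus, Hal, Lee, Quinn, Sam} ∩ {Finn, Gus, Hal, Ivy, Lee, Quinn, Sam} = {Gus, Hal, Lee, Quinn, Sam}
… ∩ ⟦friendly⟧ = {Gus, Hal, Lee, Quinn, Sam} ∩ {Bob, Finn, Gus, Hal, Lee, Sam, Tess} = {Gus, Hal, Lee, Sam}
So ⟦friendly doctor beside Wes who voted⟧ = {Gus, Hal, Lee, Sam}.

{Gus, Hal, Lee, Sam}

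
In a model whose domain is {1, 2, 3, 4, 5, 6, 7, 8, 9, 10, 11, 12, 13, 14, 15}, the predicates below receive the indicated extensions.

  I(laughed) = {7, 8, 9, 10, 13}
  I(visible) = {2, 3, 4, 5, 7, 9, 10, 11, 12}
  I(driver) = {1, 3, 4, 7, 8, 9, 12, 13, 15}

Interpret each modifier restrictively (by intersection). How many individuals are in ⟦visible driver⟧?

5

⟦driver⟧ = {1, 3, 4, 7, 8, 9, 12, 13, 15}
… ∩ ⟦visible⟧ = {1, 3, 4, 7, 8, 9, 12, 13, 15} ∩ {2, 3, 4, 5, 7, 9, 10, 11, 12} = {3, 4, 7, 9, 12}
⟦visible driver⟧ = {3, 4, 7, 9, 12}, so the cardinality is 5.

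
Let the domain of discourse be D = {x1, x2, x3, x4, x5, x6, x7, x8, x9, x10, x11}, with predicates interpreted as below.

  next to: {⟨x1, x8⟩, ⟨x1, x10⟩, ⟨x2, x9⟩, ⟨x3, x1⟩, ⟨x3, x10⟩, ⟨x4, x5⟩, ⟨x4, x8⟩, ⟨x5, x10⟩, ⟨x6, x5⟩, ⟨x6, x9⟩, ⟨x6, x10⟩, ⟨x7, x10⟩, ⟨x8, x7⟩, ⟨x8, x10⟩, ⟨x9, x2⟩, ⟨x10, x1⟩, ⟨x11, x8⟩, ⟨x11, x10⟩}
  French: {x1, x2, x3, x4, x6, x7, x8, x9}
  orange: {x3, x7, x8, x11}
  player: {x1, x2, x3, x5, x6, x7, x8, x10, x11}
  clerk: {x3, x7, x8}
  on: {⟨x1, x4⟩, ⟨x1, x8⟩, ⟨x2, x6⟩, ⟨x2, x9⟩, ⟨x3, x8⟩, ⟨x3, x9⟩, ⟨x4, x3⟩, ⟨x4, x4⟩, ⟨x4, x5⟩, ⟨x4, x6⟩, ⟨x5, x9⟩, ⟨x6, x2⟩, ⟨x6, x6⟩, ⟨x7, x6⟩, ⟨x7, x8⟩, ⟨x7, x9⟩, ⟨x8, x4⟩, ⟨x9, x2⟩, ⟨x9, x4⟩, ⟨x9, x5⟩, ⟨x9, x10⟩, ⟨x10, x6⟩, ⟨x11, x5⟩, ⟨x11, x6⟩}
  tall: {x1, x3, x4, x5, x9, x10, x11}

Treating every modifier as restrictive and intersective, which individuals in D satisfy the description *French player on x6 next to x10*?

⟦on x6⟧ = {x : ⟨x, x6⟩ ∈ ⟦on⟧} = {x2, x4, x6, x7, x10, x11}
⟦next to x10⟧ = {x : ⟨x, x10⟩ ∈ ⟦next to⟧} = {x1, x3, x5, x6, x7, x8, x11}
⟦player⟧ = {x1, x2, x3, x5, x6, x7, x8, x10, x11}
… ∩ ⟦on x6⟧ = {x1, x2, x3, x5, x6, x7, x8, x10, x11} ∩ {x2, x4, x6, x7, x10, x11} = {x2, x6, x7, x10, x11}
… ∩ ⟦next to x10⟧ = {x2, x6, x7, x10, x11} ∩ {x1, x3, x5, x6, x7, x8, x11} = {x6, x7, x11}
… ∩ ⟦French⟧ = {x6, x7, x11} ∩ {x1, x2, x3, x4, x6, x7, x8, x9} = {x6, x7}
So ⟦French player on x6 next to x10⟧ = {x6, x7}.

{x6, x7}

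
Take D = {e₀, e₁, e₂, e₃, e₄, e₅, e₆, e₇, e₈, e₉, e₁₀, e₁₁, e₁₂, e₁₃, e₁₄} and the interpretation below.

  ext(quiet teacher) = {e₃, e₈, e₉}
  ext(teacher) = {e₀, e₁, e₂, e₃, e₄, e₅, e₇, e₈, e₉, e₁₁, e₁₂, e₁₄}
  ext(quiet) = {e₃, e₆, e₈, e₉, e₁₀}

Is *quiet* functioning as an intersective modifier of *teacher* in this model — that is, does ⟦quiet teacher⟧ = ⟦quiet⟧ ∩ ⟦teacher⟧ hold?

⟦quiet⟧ ∩ ⟦teacher⟧ = {e₃, e₆, e₈, e₉, e₁₀} ∩ {e₀, e₁, e₂, e₃, e₄, e₅, e₇, e₈, e₉, e₁₁, e₁₂, e₁₄} = {e₃, e₈, e₉}
Observed ⟦quiet teacher⟧ = {e₃, e₈, e₉}.
These coincide, so the modifier is intersective here.

yes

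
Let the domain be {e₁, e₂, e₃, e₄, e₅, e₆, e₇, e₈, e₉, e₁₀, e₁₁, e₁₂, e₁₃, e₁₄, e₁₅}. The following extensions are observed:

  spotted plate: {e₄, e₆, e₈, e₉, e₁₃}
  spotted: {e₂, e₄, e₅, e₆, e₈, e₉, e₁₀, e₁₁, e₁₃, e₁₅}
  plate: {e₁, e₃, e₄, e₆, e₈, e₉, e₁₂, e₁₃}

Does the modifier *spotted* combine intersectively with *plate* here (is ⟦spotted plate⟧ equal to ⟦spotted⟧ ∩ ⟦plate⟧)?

⟦spotted⟧ ∩ ⟦plate⟧ = {e₂, e₄, e₅, e₆, e₈, e₉, e₁₀, e₁₁, e₁₃, e₁₅} ∩ {e₁, e₃, e₄, e₆, e₈, e₉, e₁₂, e₁₃} = {e₄, e₆, e₈, e₉, e₁₃}
Observed ⟦spotted plate⟧ = {e₄, e₆, e₈, e₉, e₁₃}.
These coincide, so the modifier is intersective here.

yes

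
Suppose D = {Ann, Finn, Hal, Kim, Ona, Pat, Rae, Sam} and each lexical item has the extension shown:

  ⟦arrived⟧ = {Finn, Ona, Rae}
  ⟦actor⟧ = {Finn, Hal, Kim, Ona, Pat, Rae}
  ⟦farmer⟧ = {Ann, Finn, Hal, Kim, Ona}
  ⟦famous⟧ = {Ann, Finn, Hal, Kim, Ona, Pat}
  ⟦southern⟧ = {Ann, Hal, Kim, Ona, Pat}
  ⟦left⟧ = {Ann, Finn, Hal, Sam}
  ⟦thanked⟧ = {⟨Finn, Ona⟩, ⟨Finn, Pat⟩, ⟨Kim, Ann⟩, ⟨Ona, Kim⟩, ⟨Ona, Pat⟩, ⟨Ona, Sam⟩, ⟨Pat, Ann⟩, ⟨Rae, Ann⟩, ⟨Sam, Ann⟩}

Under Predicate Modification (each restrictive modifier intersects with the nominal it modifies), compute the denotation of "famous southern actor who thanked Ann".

⟦who thanked Ann⟧ = {x : ⟨x, Ann⟩ ∈ ⟦thanked⟧} = {Kim, Pat, Rae, Sam}
⟦actor⟧ = {Finn, Hal, Kim, Ona, Pat, Rae}
… ∩ ⟦who thanked Ann⟧ = {Finn, Hal, Kim, Ona, Pat, Rae} ∩ {Kim, Pat, Rae, Sam} = {Kim, Pat, Rae}
… ∩ ⟦famous⟧ = {Kim, Pat, Rae} ∩ {Ann, Finn, Hal, Kim, Ona, Pat} = {Kim, Pat}
… ∩ ⟦southern⟧ = {Kim, Pat} ∩ {Ann, Hal, Kim, Ona, Pat} = {Kim, Pat}
So ⟦famous southern actor who thanked Ann⟧ = {Kim, Pat}.

{Kim, Pat}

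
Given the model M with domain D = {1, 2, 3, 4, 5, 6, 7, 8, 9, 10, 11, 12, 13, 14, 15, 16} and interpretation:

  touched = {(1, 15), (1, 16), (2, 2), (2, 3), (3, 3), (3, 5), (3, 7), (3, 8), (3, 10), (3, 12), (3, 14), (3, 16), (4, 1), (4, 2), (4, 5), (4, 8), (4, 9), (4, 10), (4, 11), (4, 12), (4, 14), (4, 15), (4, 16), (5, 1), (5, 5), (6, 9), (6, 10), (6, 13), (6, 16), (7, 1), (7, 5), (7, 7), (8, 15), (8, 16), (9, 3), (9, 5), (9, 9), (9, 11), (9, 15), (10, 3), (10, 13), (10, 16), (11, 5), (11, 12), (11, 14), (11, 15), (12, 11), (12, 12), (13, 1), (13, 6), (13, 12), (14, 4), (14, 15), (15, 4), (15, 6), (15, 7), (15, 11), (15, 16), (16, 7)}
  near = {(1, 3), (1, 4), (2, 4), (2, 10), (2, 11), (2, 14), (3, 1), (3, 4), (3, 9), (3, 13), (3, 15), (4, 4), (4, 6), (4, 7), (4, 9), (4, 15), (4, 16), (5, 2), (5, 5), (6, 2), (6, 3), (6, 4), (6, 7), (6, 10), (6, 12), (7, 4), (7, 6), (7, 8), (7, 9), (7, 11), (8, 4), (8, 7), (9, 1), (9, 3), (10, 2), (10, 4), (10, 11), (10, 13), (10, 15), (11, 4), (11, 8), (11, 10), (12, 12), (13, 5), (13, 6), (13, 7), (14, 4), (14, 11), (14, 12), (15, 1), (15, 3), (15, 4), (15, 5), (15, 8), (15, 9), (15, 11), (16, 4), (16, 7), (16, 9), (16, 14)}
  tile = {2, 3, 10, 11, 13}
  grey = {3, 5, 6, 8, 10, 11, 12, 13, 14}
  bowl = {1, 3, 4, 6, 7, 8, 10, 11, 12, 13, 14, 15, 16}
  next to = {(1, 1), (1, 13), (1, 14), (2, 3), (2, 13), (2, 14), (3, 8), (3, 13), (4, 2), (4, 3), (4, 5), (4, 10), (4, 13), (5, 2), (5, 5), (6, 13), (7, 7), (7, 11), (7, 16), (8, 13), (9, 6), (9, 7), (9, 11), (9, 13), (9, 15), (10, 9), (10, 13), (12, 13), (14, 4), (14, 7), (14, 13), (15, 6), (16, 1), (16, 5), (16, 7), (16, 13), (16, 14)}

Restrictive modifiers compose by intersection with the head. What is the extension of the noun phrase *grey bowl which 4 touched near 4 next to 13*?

{8, 10, 14}

⟦which 4 touched⟧ = {x : ⟨4, x⟩ ∈ ⟦touched⟧} = {1, 2, 5, 8, 9, 10, 11, 12, 14, 15, 16}
⟦near 4⟧ = {x : ⟨x, 4⟩ ∈ ⟦near⟧} = {1, 2, 3, 4, 6, 7, 8, 10, 11, 14, 15, 16}
⟦next to 13⟧ = {x : ⟨x, 13⟩ ∈ ⟦next to⟧} = {1, 2, 3, 4, 6, 8, 9, 10, 12, 14, 16}
⟦bowl⟧ = {1, 3, 4, 6, 7, 8, 10, 11, 12, 13, 14, 15, 16}
… ∩ ⟦which 4 touched⟧ = {1, 3, 4, 6, 7, 8, 10, 11, 12, 13, 14, 15, 16} ∩ {1, 2, 5, 8, 9, 10, 11, 12, 14, 15, 16} = {1, 8, 10, 11, 12, 14, 15, 16}
… ∩ ⟦near 4⟧ = {1, 8, 10, 11, 12, 14, 15, 16} ∩ {1, 2, 3, 4, 6, 7, 8, 10, 11, 14, 15, 16} = {1, 8, 10, 11, 14, 15, 16}
… ∩ ⟦next to 13⟧ = {1, 8, 10, 11, 14, 15, 16} ∩ {1, 2, 3, 4, 6, 8, 9, 10, 12, 14, 16} = {1, 8, 10, 14, 16}
… ∩ ⟦grey⟧ = {1, 8, 10, 14, 16} ∩ {3, 5, 6, 8, 10, 11, 12, 13, 14} = {8, 10, 14}
So ⟦grey bowl which 4 touched near 4 next to 13⟧ = {8, 10, 14}.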